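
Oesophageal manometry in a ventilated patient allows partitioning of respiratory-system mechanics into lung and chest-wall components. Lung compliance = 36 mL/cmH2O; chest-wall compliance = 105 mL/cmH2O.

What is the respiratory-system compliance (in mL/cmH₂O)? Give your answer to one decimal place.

26.8

Lung and chest wall are elastances in series: 1/Crs = 1/CL + 1/Ccw.
1/Crs = 1/36 + 1/105 = 0.0373.
Crs = 26.81 mL/cmH2O.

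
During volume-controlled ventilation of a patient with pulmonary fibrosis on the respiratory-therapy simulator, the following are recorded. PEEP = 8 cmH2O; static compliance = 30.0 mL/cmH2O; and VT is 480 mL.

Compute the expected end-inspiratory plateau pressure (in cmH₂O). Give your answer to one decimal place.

Pplat = PEEP + Vt / Cstat = 8 + 480 / 30.0 = 8 + 16.0 = 24.0 cmH2O.

24.0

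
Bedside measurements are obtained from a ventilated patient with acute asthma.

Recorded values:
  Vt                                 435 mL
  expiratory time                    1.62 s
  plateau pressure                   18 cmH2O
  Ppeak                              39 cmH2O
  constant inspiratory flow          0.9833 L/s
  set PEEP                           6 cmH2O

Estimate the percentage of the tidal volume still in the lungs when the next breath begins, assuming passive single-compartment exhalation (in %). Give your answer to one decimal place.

12.3

R = (PIP − Pplat)/V̇ = (39 − 18) / 0.9833 = 21.0/0.9833 = 21.357 cmH2O·s/L.
C = Vt/(Pplat − PEEP) = 435.0 / (18 − 6) = 435.0/12.0 = 36.25 mL/cmH2O.
τ = R × C = 21.357 × 0.03625 L/cmH2O = 0.7742 s.
Fraction remaining at end-expiration = e^(−Te/τ) = e^(−1.62/0.7742) = 0.1234 → 12.34%.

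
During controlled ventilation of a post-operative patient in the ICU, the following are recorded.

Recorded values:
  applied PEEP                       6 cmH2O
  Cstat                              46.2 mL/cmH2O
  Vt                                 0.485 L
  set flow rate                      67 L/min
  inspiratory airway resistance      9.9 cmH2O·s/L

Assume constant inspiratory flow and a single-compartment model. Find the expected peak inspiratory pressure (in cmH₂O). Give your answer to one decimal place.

27.6

Flow: 67 L/min ÷ 60 = 1.1167 L/s.
Equation of motion (constant flow): PIP = Vt/C + R·V̇ + PEEP.
PIP = 485/46.2 + 9.9×1.1167 + 6 = 10.498 + 11.055 + 6 = 27.553 cmH2O.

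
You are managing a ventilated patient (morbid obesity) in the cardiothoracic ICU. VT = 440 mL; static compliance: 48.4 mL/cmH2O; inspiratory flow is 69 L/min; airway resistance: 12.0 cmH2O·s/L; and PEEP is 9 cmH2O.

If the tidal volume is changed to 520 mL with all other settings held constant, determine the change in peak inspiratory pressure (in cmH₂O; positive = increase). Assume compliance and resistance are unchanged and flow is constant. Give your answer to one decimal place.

1.7

PIP = Vt/C + R·V̇ + PEEP (constant-flow equation of motion).
Only the elastic term changes: ΔPIP = ΔVt / C = (520 − 440) / 48.4 = 1.653 cmH2O.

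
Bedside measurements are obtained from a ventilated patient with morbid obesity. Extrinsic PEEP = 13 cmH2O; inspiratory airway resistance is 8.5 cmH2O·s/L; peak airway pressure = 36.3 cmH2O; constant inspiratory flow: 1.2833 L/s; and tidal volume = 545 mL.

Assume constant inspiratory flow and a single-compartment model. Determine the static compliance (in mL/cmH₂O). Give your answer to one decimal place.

Equation of motion (constant flow): PIP = Vt/C + R·V̇ + PEEP.
Vt/C = PIP − R·V̇ − PEEP = 36.3 − 8.5×1.2833 − 13 = 36.3 − 10.908 − 13 = 12.392 cmH2O.
C = Vt / 12.392 = 545 / 12.392 = 43.98 mL/cmH2O.

44.0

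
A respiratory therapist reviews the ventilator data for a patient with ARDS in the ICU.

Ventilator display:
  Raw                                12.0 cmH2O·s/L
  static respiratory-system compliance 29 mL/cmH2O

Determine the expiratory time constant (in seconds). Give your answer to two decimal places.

0.35

τ = R × C = 12.0 × 29 mL/cmH2O = 12.0 × 0.029 L/cmH2O = 0.348 s.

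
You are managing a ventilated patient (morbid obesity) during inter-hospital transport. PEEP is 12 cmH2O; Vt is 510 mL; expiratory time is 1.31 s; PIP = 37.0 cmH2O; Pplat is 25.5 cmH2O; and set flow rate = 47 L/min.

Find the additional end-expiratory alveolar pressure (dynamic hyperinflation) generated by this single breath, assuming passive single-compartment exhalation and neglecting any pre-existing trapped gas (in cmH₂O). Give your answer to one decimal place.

Flow: 47 L/min ÷ 60 = 0.7833 L/s.
R = (PIP − Pplat)/V̇ = (37.0 − 25.5) / 0.7833 = 11.5/0.7833 = 14.681 cmH2O·s/L.
C = Vt/(Pplat − PEEP) = 510.0 / (25.5 − 12) = 510.0/13.5 = 37.778 mL/cmH2O.
τ = R × C = 14.681 × 0.03778 L/cmH2O = 0.5546 s.
Fraction remaining = e^(−Te/τ) = e^(−1.31/0.5546) = 0.09423; trapped volume = 510.0 × 0.09423 = 48.057 mL.
Additional alveolar pressure from trapping ≈ V_trapped / C = 48.057 / 37.778 = 1.272 cmH2O.

1.3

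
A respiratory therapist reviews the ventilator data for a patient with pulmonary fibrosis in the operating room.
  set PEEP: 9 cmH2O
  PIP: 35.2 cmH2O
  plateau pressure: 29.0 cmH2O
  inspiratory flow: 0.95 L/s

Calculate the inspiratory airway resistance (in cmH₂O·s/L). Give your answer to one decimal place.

Raw = (PIP − Pplat) / flow = (35.2 − 29.0) / 0.95 = 6.2 / 0.95 = 6.526 cmH2O·s/L.

6.5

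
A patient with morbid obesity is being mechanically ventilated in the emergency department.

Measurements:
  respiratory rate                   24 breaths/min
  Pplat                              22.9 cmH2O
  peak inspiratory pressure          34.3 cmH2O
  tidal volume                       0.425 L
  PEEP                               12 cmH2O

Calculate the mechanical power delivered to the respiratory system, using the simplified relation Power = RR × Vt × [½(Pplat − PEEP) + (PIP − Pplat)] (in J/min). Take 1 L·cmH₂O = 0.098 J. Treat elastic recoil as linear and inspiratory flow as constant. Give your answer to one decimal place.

Per-breath work = Vt × [½(Pplat−PEEP) + (PIP−Pplat)] = 0.425 × [0.5×10.9 + 11.4] = 0.425 × 16.85 = 7.161 L·cmH2O.
Power = 24 × 7.161 = 171.86 L·cmH2O/min.
× 0.098 J/(L·cmH2O) → 16.842 J/min.

16.8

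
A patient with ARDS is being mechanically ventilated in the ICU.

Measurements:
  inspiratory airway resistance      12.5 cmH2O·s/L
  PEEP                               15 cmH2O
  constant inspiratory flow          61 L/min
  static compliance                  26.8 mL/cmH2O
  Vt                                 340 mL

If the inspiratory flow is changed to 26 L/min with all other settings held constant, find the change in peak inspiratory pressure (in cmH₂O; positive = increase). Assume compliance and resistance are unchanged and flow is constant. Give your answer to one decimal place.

-7.3

Flow: 61 L/min ÷ 60 = 1.0167 L/s.
New flow: 26 L/min ÷ 60 = 0.4333 L/s.
PIP = Vt/C + R·V̇ + PEEP (constant-flow equation of motion).
Only the resistive term changes: ΔPIP = R × ΔV̇ = 12.5 × (0.4333 − 1.0167) = 12.5 × -0.5834 = -7.293 cmH2O.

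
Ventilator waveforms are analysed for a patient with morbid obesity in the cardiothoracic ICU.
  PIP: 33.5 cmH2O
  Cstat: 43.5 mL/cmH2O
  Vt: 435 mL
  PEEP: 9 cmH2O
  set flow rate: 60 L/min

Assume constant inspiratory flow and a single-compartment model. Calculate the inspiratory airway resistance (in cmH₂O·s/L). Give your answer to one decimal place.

Flow: 60 L/min ÷ 60 = 1 L/s.
Equation of motion (constant flow): PIP = Vt/C + R·V̇ + PEEP.
R·V̇ = PIP − Vt/C − PEEP = 33.5 − 435/43.5 − 9 = 33.5 − 10.0 − 9 = 14.5 cmH2O.
R = 14.5 / 1 = 14.5 cmH2O·s/L.

14.5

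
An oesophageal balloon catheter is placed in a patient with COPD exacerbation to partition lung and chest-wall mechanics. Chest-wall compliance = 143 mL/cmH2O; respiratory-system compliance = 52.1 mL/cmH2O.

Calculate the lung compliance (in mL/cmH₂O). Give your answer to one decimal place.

1/CL = 1/Crs − 1/Ccw.
1/CL = 1/52.1 − 1/143 = 0.0122.
CL = 81.967 mL/cmH2O.

82.0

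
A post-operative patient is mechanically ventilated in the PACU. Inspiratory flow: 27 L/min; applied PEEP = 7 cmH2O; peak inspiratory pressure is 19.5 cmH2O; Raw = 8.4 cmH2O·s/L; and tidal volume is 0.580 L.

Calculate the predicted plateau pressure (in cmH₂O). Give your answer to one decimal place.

Flow: 27 L/min ÷ 60 = 0.45 L/s.
Pplat = PIP − Raw × flow = 19.5 − 8.4 × 0.45 = 19.5 − 3.78 = 15.72 cmH2O.

15.7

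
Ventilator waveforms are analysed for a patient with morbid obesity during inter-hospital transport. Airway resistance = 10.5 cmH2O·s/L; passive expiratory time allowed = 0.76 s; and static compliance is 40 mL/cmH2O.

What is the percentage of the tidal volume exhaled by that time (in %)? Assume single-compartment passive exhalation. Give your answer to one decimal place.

83.6

τ = R × C = 10.5 × 40 mL/cmH2O = 10.5 × 0.040 L/cmH2O = 0.42 s.
Passive exhalation: V(t)/V₀ = e^(−t/τ) = e^(−0.76/0.42) = 0.1637.
Fraction exhaled = 1 − 0.1637 = 0.8363 → 83.63%.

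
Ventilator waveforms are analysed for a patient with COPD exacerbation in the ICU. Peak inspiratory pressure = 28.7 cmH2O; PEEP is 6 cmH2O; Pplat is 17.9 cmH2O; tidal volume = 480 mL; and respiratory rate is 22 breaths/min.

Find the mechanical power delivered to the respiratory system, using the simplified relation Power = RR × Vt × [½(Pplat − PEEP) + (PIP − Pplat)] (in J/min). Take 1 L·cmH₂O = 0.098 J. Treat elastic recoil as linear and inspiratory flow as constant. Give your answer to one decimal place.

Per-breath work = Vt × [½(Pplat−PEEP) + (PIP−Pplat)] = 0.480 × [0.5×11.9 + 10.8] = 0.480 × 16.75 = 8.04 L·cmH2O.
Power = 22 × 8.04 = 176.88 L·cmH2O/min.
× 0.098 J/(L·cmH2O) → 17.334 J/min.

17.3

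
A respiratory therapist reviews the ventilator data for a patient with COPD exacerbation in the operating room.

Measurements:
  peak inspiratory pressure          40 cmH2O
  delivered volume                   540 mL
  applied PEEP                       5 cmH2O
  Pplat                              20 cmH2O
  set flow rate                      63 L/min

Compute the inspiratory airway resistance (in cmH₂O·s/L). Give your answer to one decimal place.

19.0

Flow: 63 L/min ÷ 60 = 1.05 L/s.
Raw = (PIP − Pplat) / flow = (40 − 20) / 1.05 = 20.0 / 1.05 = 19.048 cmH2O·s/L.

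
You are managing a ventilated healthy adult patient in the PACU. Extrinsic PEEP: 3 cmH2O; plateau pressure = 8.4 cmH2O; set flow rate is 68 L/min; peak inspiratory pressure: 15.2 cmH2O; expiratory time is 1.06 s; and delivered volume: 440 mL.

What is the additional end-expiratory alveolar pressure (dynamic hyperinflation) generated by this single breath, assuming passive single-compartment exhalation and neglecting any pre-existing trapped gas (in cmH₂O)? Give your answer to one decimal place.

Flow: 68 L/min ÷ 60 = 1.1333 L/s.
R = (PIP − Pplat)/V̇ = (15.2 − 8.4) / 1.1333 = 6.8/1.1333 = 6.0 cmH2O·s/L.
C = Vt/(Pplat − PEEP) = 440.0 / (8.4 − 3) = 440.0/5.4 = 81.481 mL/cmH2O.
τ = R × C = 6.0 × 0.08148 L/cmH2O = 0.4889 s.
Fraction remaining = e^(−Te/τ) = e^(−1.06/0.4889) = 0.1144; trapped volume = 440.0 × 0.1144 = 50.336 mL.
Additional alveolar pressure from trapping ≈ V_trapped / C = 50.336 / 81.481 = 0.6178 cmH2O.

0.6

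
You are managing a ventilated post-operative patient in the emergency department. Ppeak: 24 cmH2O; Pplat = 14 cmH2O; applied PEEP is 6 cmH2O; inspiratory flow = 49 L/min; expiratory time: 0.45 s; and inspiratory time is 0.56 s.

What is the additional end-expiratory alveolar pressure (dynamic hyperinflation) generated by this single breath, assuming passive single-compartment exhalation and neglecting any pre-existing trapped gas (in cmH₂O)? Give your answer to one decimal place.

4.2

Flow: 49 L/min ÷ 60 = 0.8167 L/s.
Vt = flow × Ti = 0.8167 L/s × 0.56 s × 1000 mL/L = 457.35 mL.
R = (PIP − Pplat)/V̇ = (24 − 14) / 0.8167 = 10.0/0.8167 = 12.244 cmH2O·s/L.
C = Vt/(Pplat − PEEP) = 457.35 / (14 − 6) = 457.35/8.0 = 57.169 mL/cmH2O.
τ = R × C = 12.244 × 0.05717 L/cmH2O = 0.7 s.
Fraction remaining = e^(−Te/τ) = e^(−0.45/0.7) = 0.5258; trapped volume = 457.35 × 0.5258 = 240.47 mL.
Additional alveolar pressure from trapping ≈ V_trapped / C = 240.47 / 57.169 = 4.206 cmH2O.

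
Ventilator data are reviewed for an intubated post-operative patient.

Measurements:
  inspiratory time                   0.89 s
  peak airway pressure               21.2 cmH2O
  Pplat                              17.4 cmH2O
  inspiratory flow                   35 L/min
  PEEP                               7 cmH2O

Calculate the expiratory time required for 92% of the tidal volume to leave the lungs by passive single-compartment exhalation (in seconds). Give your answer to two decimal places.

0.82

Flow: 35 L/min ÷ 60 = 0.5833 L/s.
Vt = flow × Ti = 0.5833 L/s × 0.89 s × 1000 mL/L = 519.14 mL.
R = (PIP − Pplat)/V̇ = (21.2 − 17.4) / 0.5833 = 3.8/0.5833 = 6.515 cmH2O·s/L.
C = Vt/(Pplat − PEEP) = 519.14 / (17.4 − 7) = 519.14/10.4 = 49.917 mL/cmH2O.
τ = R × C = 6.515 × 0.04992 L/cmH2O = 0.3252 s.
t = −τ·ln(1 − 0.92) = −0.3252·ln(0.08) = 0.8214 s.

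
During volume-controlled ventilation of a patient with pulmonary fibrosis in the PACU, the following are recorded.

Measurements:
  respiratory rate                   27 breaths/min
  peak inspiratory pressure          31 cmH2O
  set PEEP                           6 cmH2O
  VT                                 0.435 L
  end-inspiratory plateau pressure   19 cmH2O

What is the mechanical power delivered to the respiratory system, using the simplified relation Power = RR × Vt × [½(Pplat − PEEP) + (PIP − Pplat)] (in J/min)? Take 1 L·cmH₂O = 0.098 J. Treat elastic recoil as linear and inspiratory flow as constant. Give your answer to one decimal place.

21.3

Per-breath work = Vt × [½(Pplat−PEEP) + (PIP−Pplat)] = 0.435 × [0.5×13.0 + 12.0] = 0.435 × 18.5 = 8.048 L·cmH2O.
Power = 27 × 8.048 = 217.3 L·cmH2O/min.
× 0.098 J/(L·cmH2O) → 21.295 J/min.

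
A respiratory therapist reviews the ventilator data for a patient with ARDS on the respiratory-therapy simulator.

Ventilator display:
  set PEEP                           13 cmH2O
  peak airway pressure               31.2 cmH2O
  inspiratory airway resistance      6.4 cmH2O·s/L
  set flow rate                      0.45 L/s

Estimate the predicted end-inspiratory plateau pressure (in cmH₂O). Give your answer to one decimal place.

28.3

Pplat = PIP − Raw × flow = 31.2 − 6.4 × 0.45 = 31.2 − 2.88 = 28.32 cmH2O.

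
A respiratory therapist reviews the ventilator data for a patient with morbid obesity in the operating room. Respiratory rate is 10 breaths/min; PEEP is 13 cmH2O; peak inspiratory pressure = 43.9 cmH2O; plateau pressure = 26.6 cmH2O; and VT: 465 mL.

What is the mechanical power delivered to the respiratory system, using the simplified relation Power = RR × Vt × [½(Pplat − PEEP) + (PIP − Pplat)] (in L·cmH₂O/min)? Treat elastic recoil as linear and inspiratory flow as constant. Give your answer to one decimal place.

112.1

Per-breath work = Vt × [½(Pplat−PEEP) + (PIP−Pplat)] = 0.465 × [0.5×13.6 + 17.3] = 0.465 × 24.1 = 11.207 L·cmH2O.
Power = 10 × 11.207 = 112.07 L·cmH2O/min.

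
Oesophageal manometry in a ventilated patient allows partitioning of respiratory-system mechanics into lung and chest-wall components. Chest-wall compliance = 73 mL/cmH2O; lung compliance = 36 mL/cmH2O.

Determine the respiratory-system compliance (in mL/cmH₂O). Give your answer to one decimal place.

Lung and chest wall are elastances in series: 1/Crs = 1/CL + 1/Ccw.
1/Crs = 1/36 + 1/73 = 0.04148.
Crs = 24.108 mL/cmH2O.

24.1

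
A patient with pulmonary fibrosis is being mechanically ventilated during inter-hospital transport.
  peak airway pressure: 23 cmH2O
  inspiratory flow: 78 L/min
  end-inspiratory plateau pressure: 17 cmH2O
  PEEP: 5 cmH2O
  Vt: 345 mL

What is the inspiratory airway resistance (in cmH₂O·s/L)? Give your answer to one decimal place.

4.6

Flow: 78 L/min ÷ 60 = 1.3 L/s.
Raw = (PIP − Pplat) / flow = (23 − 17) / 1.3 = 6.0 / 1.3 = 4.615 cmH2O·s/L.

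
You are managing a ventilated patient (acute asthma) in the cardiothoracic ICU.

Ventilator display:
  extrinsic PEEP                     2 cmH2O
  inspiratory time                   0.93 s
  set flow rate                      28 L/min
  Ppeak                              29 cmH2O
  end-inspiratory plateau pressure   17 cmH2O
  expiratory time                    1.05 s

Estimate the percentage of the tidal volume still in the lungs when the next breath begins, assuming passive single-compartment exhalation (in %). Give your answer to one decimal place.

24.4

Flow: 28 L/min ÷ 60 = 0.4667 L/s.
Vt = flow × Ti = 0.4667 L/s × 0.93 s × 1000 mL/L = 434.03 mL.
R = (PIP − Pplat)/V̇ = (29 − 17) / 0.4667 = 12.0/0.4667 = 25.712 cmH2O·s/L.
C = Vt/(Pplat − PEEP) = 434.03 / (17 − 2) = 434.03/15.0 = 28.935 mL/cmH2O.
τ = R × C = 25.712 × 0.02894 L/cmH2O = 0.7441 s.
Fraction remaining at end-expiration = e^(−Te/τ) = e^(−1.05/0.7441) = 0.2439 → 24.39%.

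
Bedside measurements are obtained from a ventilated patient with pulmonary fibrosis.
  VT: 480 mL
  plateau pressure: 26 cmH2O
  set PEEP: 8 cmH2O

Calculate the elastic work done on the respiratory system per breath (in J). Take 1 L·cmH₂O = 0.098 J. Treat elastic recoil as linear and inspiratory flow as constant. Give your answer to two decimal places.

0.42

Elastic work ≈ ½ × (Pplat − PEEP) × Vt = 0.5 × (26 − 8) × 0.480 L = 0.5 × 18.0 × 0.480 = 4.32 L·cmH2O.
× 0.098 J/(L·cmH2O) → 0.4234 J.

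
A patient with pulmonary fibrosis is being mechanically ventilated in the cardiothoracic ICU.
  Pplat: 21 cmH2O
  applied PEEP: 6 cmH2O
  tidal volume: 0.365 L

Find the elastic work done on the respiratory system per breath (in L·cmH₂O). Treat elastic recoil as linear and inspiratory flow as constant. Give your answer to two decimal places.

Elastic work ≈ ½ × (Pplat − PEEP) × Vt = 0.5 × (21 − 6) × 0.365 L = 0.5 × 15.0 × 0.365 = 2.738 L·cmH2O.

2.74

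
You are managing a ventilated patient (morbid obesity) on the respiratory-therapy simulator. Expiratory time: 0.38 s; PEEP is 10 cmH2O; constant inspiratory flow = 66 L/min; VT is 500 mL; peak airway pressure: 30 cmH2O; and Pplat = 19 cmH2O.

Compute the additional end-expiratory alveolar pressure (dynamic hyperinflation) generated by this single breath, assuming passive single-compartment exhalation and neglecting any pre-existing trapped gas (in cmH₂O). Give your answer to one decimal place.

4.5

Flow: 66 L/min ÷ 60 = 1.1 L/s.
R = (PIP − Pplat)/V̇ = (30 − 19) / 1.1 = 11.0/1.1 = 10.0 cmH2O·s/L.
C = Vt/(Pplat − PEEP) = 500.0 / (19 − 10) = 500.0/9.0 = 55.556 mL/cmH2O.
τ = R × C = 10.0 × 0.05556 L/cmH2O = 0.5556 s.
Fraction remaining = e^(−Te/τ) = e^(−0.38/0.5556) = 0.5046; trapped volume = 500.0 × 0.5046 = 252.3 mL.
Additional alveolar pressure from trapping ≈ V_trapped / C = 252.3 / 55.556 = 4.541 cmH2O.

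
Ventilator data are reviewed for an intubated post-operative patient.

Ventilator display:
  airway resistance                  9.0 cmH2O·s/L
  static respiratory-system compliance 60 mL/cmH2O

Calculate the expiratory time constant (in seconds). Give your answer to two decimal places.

τ = R × C = 9.0 × 60 mL/cmH2O = 9.0 × 0.060 L/cmH2O = 0.54 s.

0.54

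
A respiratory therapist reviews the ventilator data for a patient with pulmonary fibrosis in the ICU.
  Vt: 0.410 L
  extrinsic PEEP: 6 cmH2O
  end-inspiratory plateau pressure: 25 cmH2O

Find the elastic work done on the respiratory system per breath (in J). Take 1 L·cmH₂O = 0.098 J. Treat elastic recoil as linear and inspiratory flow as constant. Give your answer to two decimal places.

Elastic work ≈ ½ × (Pplat − PEEP) × Vt = 0.5 × (25 − 6) × 0.410 L = 0.5 × 19.0 × 0.410 = 3.895 L·cmH2O.
× 0.098 J/(L·cmH2O) → 0.3817 J.

0.38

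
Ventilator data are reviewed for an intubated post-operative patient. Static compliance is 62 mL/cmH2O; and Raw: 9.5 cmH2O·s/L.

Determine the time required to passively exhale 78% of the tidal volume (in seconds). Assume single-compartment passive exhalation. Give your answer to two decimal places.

0.89

τ = R × C = 9.5 × 62 mL/cmH2O = 9.5 × 0.062 L/cmH2O = 0.589 s.
Exhaled fraction f = 1 − e^(−t/τ) → t = −τ·ln(1 − f) = −0.589·ln(0.22) = 0.8918 s.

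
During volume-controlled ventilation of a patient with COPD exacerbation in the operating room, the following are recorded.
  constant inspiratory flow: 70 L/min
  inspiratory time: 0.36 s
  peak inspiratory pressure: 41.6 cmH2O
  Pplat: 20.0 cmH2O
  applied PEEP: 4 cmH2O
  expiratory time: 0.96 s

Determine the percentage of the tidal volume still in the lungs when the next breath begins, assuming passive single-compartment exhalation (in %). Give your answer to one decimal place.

13.9

Flow: 70 L/min ÷ 60 = 1.1667 L/s.
Vt = flow × Ti = 1.1667 L/s × 0.36 s × 1000 mL/L = 420.01 mL.
R = (PIP − Pplat)/V̇ = (41.6 − 20.0) / 1.1667 = 21.6/1.1667 = 18.514 cmH2O·s/L.
C = Vt/(Pplat − PEEP) = 420.01 / (20.0 − 4) = 420.01/16.0 = 26.251 mL/cmH2O.
τ = R × C = 18.514 × 0.02625 L/cmH2O = 0.486 s.
Fraction remaining at end-expiration = e^(−Te/τ) = e^(−0.96/0.486) = 0.1387 → 13.87%.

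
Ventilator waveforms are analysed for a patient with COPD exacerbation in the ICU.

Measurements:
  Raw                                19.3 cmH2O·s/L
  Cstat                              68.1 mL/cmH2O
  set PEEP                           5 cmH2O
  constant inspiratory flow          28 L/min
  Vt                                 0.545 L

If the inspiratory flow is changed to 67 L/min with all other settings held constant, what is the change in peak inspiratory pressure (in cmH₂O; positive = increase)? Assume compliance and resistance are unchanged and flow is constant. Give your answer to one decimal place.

Flow: 28 L/min ÷ 60 = 0.4667 L/s.
New flow: 67 L/min ÷ 60 = 1.1167 L/s.
PIP = Vt/C + R·V̇ + PEEP (constant-flow equation of motion).
Only the resistive term changes: ΔPIP = R × ΔV̇ = 19.3 × (1.1167 − 0.4667) = 19.3 × 0.65 = 12.545 cmH2O.

12.5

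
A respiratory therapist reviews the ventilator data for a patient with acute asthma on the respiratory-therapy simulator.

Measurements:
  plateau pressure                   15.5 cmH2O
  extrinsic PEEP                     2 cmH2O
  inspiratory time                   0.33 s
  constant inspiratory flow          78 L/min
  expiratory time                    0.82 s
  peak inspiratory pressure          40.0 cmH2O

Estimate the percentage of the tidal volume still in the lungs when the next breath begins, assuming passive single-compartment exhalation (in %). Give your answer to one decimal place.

Flow: 78 L/min ÷ 60 = 1.3 L/s.
Vt = flow × Ti = 1.3 L/s × 0.33 s × 1000 mL/L = 429.0 mL.
R = (PIP − Pplat)/V̇ = (40.0 − 15.5) / 1.3 = 24.5/1.3 = 18.846 cmH2O·s/L.
C = Vt/(Pplat − PEEP) = 429.0 / (15.5 − 2) = 429.0/13.5 = 31.778 mL/cmH2O.
τ = R × C = 18.846 × 0.03178 L/cmH2O = 0.5989 s.
Fraction remaining at end-expiration = e^(−Te/τ) = e^(−0.82/0.5989) = 0.2543 → 25.43%.

25.4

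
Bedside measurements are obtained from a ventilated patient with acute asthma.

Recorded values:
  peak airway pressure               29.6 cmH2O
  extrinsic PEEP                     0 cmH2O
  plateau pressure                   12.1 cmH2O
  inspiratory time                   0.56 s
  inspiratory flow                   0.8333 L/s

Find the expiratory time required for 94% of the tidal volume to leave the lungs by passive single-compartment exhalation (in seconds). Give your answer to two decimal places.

Vt = flow × Ti = 0.8333 L/s × 0.56 s × 1000 mL/L = 466.65 mL.
R = (PIP − Pplat)/V̇ = (29.6 − 12.1) / 0.8333 = 17.5/0.8333 = 21.001 cmH2O·s/L.
C = Vt/(Pplat − PEEP) = 466.65 / (12.1 − 0) = 466.65/12.1 = 38.566 mL/cmH2O.
τ = R × C = 21.001 × 0.03857 L/cmH2O = 0.81 s.
t = −τ·ln(1 − 0.94) = −0.81·ln(0.06) = 2.279 s.

2.28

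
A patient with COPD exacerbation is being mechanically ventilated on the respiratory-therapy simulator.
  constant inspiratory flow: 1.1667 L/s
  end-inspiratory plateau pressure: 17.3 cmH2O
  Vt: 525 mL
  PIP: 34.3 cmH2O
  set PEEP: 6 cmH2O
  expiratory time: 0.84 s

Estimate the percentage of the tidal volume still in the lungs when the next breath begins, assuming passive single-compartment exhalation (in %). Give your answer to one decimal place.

28.9

R = (PIP − Pplat)/V̇ = (34.3 − 17.3) / 1.1667 = 17.0/1.1667 = 14.571 cmH2O·s/L.
C = Vt/(Pplat − PEEP) = 525.0 / (17.3 − 6) = 525.0/11.3 = 46.46 mL/cmH2O.
τ = R × C = 14.571 × 0.04646 L/cmH2O = 0.677 s.
Fraction remaining at end-expiration = e^(−Te/τ) = e^(−0.84/0.677) = 0.2892 → 28.92%.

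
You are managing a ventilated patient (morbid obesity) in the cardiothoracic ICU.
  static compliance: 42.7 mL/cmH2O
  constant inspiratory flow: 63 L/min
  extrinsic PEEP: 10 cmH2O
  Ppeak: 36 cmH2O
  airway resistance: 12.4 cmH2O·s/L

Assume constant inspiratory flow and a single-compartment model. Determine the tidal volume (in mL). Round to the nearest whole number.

554

Flow: 63 L/min ÷ 60 = 1.05 L/s.
Equation of motion (constant flow): PIP = Vt/C + R·V̇ + PEEP.
Vt/C = PIP − R·V̇ − PEEP = 36 − 13.02 − 10 = 12.98 cmH2O.
Vt = C × 12.98 = 42.7 × 12.98 = 554.25 mL.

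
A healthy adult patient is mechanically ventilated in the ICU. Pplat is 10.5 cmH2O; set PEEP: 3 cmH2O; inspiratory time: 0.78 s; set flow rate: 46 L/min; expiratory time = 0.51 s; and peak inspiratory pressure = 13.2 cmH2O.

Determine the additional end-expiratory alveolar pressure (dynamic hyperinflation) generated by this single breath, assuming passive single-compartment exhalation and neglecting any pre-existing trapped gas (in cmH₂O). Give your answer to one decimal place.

Flow: 46 L/min ÷ 60 = 0.7667 L/s.
Vt = flow × Ti = 0.7667 L/s × 0.78 s × 1000 mL/L = 598.03 mL.
R = (PIP − Pplat)/V̇ = (13.2 − 10.5) / 0.7667 = 2.7/0.7667 = 3.522 cmH2O·s/L.
C = Vt/(Pplat − PEEP) = 598.03 / (10.5 − 3) = 598.03/7.5 = 79.737 mL/cmH2O.
τ = R × C = 3.522 × 0.07974 L/cmH2O = 0.2808 s.
Fraction remaining = e^(−Te/τ) = e^(−0.51/0.2808) = 0.1626; trapped volume = 598.03 × 0.1626 = 97.24 mL.
Additional alveolar pressure from trapping ≈ V_trapped / C = 97.24 / 79.737 = 1.22 cmH2O.

1.2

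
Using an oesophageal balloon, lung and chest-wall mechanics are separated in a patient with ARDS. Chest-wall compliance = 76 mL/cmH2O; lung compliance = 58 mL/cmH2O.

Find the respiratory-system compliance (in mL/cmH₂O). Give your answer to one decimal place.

Lung and chest wall are elastances in series: 1/Crs = 1/CL + 1/Ccw.
1/Crs = 1/58 + 1/76 = 0.0304.
Crs = 32.895 mL/cmH2O.

32.9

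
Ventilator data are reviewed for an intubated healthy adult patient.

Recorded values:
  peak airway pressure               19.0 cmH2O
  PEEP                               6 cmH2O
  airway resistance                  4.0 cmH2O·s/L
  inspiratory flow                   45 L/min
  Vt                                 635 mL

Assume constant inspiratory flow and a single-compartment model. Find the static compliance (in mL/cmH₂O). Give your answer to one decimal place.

63.5

Flow: 45 L/min ÷ 60 = 0.75 L/s.
Equation of motion (constant flow): PIP = Vt/C + R·V̇ + PEEP.
Vt/C = PIP − R·V̇ − PEEP = 19.0 − 4.0×0.75 − 6 = 19.0 − 3.0 − 6 = 10.0 cmH2O.
C = Vt / 10.0 = 635 / 10.0 = 63.5 mL/cmH2O.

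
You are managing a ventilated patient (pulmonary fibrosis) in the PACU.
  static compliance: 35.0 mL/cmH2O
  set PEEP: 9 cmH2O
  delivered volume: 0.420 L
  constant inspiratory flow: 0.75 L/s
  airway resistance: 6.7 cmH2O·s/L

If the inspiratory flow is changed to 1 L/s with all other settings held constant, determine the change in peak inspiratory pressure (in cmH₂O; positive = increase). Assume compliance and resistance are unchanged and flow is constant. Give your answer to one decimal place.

1.7

PIP = Vt/C + R·V̇ + PEEP (constant-flow equation of motion).
Only the resistive term changes: ΔPIP = R × ΔV̇ = 6.7 × (1 − 0.75) = 6.7 × 0.25 = 1.675 cmH2O.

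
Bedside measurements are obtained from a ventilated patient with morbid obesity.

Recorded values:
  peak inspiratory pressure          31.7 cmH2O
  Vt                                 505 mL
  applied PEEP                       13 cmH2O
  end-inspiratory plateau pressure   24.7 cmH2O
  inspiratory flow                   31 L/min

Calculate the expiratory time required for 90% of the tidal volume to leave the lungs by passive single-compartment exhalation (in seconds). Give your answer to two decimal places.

1.35

Flow: 31 L/min ÷ 60 = 0.5167 L/s.
R = (PIP − Pplat)/V̇ = (31.7 − 24.7) / 0.5167 = 7.0/0.5167 = 13.548 cmH2O·s/L.
C = Vt/(Pplat − PEEP) = 505.0 / (24.7 − 13) = 505.0/11.7 = 43.162 mL/cmH2O.
τ = R × C = 13.548 × 0.04316 L/cmH2O = 0.5847 s.
t = −τ·ln(1 − 0.90) = −0.5847·ln(0.1) = 1.346 s.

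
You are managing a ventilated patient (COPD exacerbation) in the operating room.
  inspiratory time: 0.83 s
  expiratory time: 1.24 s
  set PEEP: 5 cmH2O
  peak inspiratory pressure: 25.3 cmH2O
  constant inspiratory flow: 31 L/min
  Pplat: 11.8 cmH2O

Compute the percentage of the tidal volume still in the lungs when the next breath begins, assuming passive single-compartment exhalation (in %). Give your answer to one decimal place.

47.1

Flow: 31 L/min ÷ 60 = 0.5167 L/s.
Vt = flow × Ti = 0.5167 L/s × 0.83 s × 1000 mL/L = 428.86 mL.
R = (PIP − Pplat)/V̇ = (25.3 − 11.8) / 0.5167 = 13.5/0.5167 = 26.127 cmH2O·s/L.
C = Vt/(Pplat − PEEP) = 428.86 / (11.8 − 5) = 428.86/6.8 = 63.068 mL/cmH2O.
τ = R × C = 26.127 × 0.06307 L/cmH2O = 1.648 s.
Fraction remaining at end-expiration = e^(−Te/τ) = e^(−1.24/1.648) = 0.4712 → 47.12%.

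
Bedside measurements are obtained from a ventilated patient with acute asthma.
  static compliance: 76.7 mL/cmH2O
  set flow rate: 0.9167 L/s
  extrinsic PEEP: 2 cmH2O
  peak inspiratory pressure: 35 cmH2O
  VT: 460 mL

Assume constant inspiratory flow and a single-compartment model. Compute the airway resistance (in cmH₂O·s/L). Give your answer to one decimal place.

29.5

Equation of motion (constant flow): PIP = Vt/C + R·V̇ + PEEP.
R·V̇ = PIP − Vt/C − PEEP = 35 − 460/76.7 − 2 = 35 − 5.997 − 2 = 27.003 cmH2O.
R = 27.003 / 0.9167 = 29.457 cmH2O·s/L.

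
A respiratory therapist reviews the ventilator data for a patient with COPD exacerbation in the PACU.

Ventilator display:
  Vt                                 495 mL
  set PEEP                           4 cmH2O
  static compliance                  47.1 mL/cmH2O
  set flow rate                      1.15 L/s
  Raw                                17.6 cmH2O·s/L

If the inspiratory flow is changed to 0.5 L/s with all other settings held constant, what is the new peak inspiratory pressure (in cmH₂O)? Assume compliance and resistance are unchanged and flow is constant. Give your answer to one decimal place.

23.3

PIP = Vt/C + R·V̇ + PEEP (constant-flow equation of motion).
Only the resistive term changes: ΔPIP = R × ΔV̇ = 17.6 × (0.5 − 1.15) = 17.6 × -0.65 = -11.44 cmH2O.
Original PIP = 495/47.1 + 17.6×1.15 + 4 = 34.75 cmH2O; new PIP = 34.75 + (-11.44) = 23.31 cmH2O.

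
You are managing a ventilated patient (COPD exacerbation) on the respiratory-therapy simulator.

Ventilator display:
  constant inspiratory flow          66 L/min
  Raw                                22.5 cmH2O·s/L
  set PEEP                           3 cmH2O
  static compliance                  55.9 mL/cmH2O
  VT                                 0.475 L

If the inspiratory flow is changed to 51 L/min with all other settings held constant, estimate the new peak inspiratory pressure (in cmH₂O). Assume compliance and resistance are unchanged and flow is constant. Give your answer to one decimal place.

30.6

Flow: 66 L/min ÷ 60 = 1.1 L/s.
New flow: 51 L/min ÷ 60 = 0.85 L/s.
PIP = Vt/C + R·V̇ + PEEP (constant-flow equation of motion).
Only the resistive term changes: ΔPIP = R × ΔV̇ = 22.5 × (0.85 − 1.1) = 22.5 × -0.25 = -5.625 cmH2O.
Original PIP = 475/55.9 + 22.5×1.1 + 3 = 36.247 cmH2O; new PIP = 36.247 + (-5.625) = 30.622 cmH2O.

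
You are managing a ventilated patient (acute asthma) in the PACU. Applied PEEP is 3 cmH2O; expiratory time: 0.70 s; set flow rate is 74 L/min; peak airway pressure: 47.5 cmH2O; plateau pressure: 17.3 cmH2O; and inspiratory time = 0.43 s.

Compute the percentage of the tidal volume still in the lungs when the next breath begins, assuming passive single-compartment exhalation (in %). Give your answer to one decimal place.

46.3

Flow: 74 L/min ÷ 60 = 1.2333 L/s.
Vt = flow × Ti = 1.2333 L/s × 0.43 s × 1000 mL/L = 530.32 mL.
R = (PIP − Pplat)/V̇ = (47.5 − 17.3) / 1.2333 = 30.2/1.2333 = 24.487 cmH2O·s/L.
C = Vt/(Pplat − PEEP) = 530.32 / (17.3 − 3) = 530.32/14.3 = 37.085 mL/cmH2O.
τ = R × C = 24.487 × 0.03709 L/cmH2O = 0.9082 s.
Fraction remaining at end-expiration = e^(−Te/τ) = e^(−0.70/0.9082) = 0.4627 → 46.27%.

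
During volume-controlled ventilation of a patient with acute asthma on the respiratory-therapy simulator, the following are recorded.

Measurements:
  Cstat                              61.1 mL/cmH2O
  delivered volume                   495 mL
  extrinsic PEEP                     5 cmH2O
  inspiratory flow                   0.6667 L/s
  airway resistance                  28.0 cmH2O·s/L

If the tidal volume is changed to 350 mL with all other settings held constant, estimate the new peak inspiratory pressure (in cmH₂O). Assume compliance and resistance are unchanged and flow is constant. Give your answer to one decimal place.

29.4

PIP = Vt/C + R·V̇ + PEEP (constant-flow equation of motion).
Only the elastic term changes: ΔPIP = ΔVt / C = (350 − 495) / 61.1 = -2.373 cmH2O.
Original PIP = 495/61.1 + 28.0×0.6667 + 5 = 31.769 cmH2O; new PIP = 31.769 + (-2.373) = 29.396 cmH2O.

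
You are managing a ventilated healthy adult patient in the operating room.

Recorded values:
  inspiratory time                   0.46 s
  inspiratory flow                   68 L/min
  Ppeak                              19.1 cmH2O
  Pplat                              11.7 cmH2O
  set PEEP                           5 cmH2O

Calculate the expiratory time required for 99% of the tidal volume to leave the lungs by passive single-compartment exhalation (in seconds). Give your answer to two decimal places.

Flow: 68 L/min ÷ 60 = 1.1333 L/s.
Vt = flow × Ti = 1.1333 L/s × 0.46 s × 1000 mL/L = 521.32 mL.
R = (PIP − Pplat)/V̇ = (19.1 − 11.7) / 1.1333 = 7.4/1.1333 = 6.53 cmH2O·s/L.
C = Vt/(Pplat − PEEP) = 521.32 / (11.7 − 5) = 521.32/6.7 = 77.809 mL/cmH2O.
τ = R × C = 6.53 × 0.07781 L/cmH2O = 0.5081 s.
t = −τ·ln(1 − 0.99) = −0.5081·ln(0.01) = 2.34 s.

2.34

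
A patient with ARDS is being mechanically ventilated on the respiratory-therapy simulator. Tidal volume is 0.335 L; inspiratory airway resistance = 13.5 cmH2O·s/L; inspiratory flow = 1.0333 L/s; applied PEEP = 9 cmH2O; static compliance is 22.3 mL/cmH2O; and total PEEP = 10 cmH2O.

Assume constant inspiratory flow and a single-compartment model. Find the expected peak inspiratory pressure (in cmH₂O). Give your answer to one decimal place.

Total PEEP = 10 cmH2O (set 9 + intrinsic 1); this is the baseline alveolar pressure.
Equation of motion (constant flow): PIP = Vt/C + R·V̇ + PEEP.
PIP = 335/22.3 + 13.5×1.0333 + 10 = 15.022 + 13.95 + 10 = 38.972 cmH2O.

39.0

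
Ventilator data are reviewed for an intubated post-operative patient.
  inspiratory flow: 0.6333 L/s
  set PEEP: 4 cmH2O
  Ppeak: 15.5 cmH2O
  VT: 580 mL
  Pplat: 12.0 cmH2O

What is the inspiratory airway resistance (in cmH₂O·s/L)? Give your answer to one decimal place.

Raw = (PIP − Pplat) / flow = (15.5 − 12.0) / 0.6333 = 3.5 / 0.6333 = 5.527 cmH2O·s/L.

5.5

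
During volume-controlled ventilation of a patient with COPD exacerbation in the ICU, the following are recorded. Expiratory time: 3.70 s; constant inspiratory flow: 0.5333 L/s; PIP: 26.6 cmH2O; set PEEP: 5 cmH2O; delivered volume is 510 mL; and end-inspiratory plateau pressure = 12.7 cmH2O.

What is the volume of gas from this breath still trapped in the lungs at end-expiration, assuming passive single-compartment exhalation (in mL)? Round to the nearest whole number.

60

R = (PIP − Pplat)/V̇ = (26.6 − 12.7) / 0.5333 = 13.9/0.5333 = 26.064 cmH2O·s/L.
C = Vt/(Pplat − PEEP) = 510.0 / (12.7 − 5) = 510.0/7.7 = 66.234 mL/cmH2O.
τ = R × C = 26.064 × 0.06623 L/cmH2O = 1.726 s.
Fraction remaining = e^(−Te/τ) = e^(−3.70/1.726) = 0.1172.
Trapped volume = 510.0 × 0.1172 = 59.772 mL.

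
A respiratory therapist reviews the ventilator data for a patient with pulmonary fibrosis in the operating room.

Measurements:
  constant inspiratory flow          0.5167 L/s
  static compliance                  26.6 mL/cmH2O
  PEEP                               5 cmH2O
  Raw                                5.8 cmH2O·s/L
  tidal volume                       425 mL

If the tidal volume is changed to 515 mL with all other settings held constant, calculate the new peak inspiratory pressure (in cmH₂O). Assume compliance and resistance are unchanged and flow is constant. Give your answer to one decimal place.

PIP = Vt/C + R·V̇ + PEEP (constant-flow equation of motion).
Only the elastic term changes: ΔPIP = ΔVt / C = (515 − 425) / 26.6 = 3.383 cmH2O.
Original PIP = 425/26.6 + 5.8×0.5167 + 5 = 23.974 cmH2O; new PIP = 23.974 + (3.383) = 27.357 cmH2O.

27.4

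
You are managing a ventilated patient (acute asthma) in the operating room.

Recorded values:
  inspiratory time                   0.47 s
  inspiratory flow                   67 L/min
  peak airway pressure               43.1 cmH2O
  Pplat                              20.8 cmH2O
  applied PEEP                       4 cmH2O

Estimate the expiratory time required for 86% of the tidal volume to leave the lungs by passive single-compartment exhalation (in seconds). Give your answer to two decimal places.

1.23

Flow: 67 L/min ÷ 60 = 1.1167 L/s.
Vt = flow × Ti = 1.1167 L/s × 0.47 s × 1000 mL/L = 524.85 mL.
R = (PIP − Pplat)/V̇ = (43.1 − 20.8) / 1.1167 = 22.3/1.1167 = 19.97 cmH2O·s/L.
C = Vt/(Pplat − PEEP) = 524.85 / (20.8 − 4) = 524.85/16.8 = 31.241 mL/cmH2O.
τ = R × C = 19.97 × 0.03124 L/cmH2O = 0.6239 s.
t = −τ·ln(1 − 0.86) = −0.6239·ln(0.14) = 1.227 s.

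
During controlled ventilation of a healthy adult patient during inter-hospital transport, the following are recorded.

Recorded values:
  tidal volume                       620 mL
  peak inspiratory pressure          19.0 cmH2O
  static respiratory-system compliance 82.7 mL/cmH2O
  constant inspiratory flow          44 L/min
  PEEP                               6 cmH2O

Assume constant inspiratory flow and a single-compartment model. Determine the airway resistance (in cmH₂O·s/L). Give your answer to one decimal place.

Flow: 44 L/min ÷ 60 = 0.7333 L/s.
Equation of motion (constant flow): PIP = Vt/C + R·V̇ + PEEP.
R·V̇ = PIP − Vt/C − PEEP = 19.0 − 620/82.7 − 6 = 19.0 − 7.497 − 6 = 5.503 cmH2O.
R = 5.503 / 0.7333 = 7.504 cmH2O·s/L.

7.5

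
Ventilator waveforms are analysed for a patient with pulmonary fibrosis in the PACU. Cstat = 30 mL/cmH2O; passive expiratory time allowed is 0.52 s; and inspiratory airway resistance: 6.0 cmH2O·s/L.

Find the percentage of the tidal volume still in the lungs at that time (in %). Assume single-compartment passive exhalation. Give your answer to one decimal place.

5.6

τ = R × C = 6.0 × 30 mL/cmH2O = 6.0 × 0.030 L/cmH2O = 0.18 s.
Passive exhalation: V(t)/V₀ = e^(−t/τ) = e^(−0.52/0.18) = 0.05564.
Fraction remaining = 0.05564 → 5.564%.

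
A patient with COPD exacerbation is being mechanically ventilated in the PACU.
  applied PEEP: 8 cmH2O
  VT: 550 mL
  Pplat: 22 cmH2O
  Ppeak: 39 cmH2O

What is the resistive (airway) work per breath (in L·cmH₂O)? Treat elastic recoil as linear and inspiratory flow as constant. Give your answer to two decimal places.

9.35

With constant inspiratory flow the resistive pressure is constant at PIP − Pplat = 39 − 22 = 17.0 cmH2O, so resistive work = 17.0 × 0.550 = 9.35 L·cmH2O.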